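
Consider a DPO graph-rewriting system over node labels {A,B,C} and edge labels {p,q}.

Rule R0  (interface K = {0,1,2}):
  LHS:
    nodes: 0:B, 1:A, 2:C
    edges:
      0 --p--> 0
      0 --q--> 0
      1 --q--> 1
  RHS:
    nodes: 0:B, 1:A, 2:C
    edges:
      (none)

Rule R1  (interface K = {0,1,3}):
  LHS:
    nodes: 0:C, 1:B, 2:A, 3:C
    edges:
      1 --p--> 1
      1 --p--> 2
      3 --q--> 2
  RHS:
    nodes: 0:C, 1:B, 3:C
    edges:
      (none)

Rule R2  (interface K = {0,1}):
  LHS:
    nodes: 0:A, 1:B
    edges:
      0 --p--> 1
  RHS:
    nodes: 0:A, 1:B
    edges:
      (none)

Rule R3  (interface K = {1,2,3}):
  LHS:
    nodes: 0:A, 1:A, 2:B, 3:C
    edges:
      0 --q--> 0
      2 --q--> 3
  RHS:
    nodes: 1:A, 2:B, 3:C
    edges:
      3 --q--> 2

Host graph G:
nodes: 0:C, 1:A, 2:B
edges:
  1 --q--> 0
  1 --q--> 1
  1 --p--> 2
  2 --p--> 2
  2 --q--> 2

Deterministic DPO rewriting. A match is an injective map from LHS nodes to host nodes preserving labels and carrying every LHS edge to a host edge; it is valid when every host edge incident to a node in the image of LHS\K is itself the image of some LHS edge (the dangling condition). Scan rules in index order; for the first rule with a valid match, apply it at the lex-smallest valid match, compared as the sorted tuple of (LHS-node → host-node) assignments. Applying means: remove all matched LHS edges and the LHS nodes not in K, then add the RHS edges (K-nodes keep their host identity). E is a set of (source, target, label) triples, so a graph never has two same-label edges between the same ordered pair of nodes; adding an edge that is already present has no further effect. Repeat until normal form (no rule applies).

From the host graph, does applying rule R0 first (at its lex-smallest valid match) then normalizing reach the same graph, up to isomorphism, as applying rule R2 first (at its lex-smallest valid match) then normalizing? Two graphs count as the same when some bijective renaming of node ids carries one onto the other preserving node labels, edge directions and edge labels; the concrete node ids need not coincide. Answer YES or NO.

Answer: YES

Steps:
branch R0-first: apply at {0↦2, 1↦1, 2↦0} → |E|=2, then 1 more step(s) → NF |V|=3 |E|=1 V={0:C, 1:A, 2:B} E=1-q->0
branch R2-first: apply at {0↦1, 1↦2} → |E|=4, then 1 more step(s) → NF |V|=3 |E|=1 V={0:C, 1:A, 2:B} E=1-q->0
graphs isomorphic (equal up to label-preserving node renaming)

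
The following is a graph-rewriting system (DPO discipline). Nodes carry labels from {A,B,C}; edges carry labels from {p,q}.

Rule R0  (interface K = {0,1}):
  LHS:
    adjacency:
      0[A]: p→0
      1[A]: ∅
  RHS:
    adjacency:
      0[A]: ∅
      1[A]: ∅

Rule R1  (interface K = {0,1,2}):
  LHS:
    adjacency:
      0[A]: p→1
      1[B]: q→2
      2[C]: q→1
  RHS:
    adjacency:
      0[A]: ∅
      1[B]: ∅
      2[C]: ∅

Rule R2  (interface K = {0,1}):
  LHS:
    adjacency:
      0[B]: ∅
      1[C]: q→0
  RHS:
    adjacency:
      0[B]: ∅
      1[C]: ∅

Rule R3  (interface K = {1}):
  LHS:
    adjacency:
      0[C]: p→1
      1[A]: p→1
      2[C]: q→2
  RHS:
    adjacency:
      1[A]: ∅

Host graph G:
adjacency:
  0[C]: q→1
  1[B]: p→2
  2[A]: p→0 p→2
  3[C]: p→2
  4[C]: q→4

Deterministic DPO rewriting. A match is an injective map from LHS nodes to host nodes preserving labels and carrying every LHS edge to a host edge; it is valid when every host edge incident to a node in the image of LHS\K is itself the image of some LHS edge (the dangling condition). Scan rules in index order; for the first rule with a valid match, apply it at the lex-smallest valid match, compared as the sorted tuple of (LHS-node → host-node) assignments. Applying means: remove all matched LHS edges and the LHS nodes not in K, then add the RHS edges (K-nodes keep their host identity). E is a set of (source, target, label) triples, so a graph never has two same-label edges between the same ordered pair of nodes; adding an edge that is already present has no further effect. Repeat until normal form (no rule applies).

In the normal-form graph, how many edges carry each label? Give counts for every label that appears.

Answer: p:2

Derivation:
initial: |V|=5 |E|=6  E = 0-q->1 1-p->2 2-p->0 2-p->2 3-p->2 4-q->4
step 1: apply R2 at {0↦1, 1↦0}  → |V|=5 |E|=5  E = 1-p->2 2-p->0 2-p->2 3-p->2 4-q->4
step 2: apply R3 at {0↦3, 1↦2, 2↦4}  → |V|=3 |E|=2  E = 1-p->2 2-p->0
normal form: no rule applies after step 2
NF edges: [(1, 2, 'p'), (2, 0, 'p')]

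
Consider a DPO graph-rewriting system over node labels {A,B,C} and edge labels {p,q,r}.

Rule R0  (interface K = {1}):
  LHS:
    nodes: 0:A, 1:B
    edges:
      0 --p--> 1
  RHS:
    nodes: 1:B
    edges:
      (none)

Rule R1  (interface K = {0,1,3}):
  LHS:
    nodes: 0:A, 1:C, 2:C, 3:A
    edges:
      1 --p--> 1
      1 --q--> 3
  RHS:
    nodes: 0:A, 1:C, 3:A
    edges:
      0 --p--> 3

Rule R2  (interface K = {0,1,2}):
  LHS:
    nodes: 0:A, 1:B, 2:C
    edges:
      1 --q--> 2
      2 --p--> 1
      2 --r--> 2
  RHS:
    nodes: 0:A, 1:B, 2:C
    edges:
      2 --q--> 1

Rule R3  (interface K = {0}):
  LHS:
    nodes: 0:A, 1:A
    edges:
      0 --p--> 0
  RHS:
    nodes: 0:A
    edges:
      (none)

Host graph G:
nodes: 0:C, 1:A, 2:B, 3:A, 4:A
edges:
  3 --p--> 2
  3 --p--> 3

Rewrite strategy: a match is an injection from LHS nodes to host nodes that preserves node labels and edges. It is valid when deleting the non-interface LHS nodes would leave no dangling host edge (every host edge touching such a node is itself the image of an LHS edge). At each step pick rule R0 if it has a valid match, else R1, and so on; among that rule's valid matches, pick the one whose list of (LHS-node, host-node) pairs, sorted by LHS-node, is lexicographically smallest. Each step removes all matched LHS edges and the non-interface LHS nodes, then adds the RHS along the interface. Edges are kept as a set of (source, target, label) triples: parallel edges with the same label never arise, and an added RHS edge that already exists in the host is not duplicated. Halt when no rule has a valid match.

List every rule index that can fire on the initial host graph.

R0: no valid match — 1 raw match, all fail dangling condition
R1: no valid match — LHS pattern not found
R2: no valid match — LHS pattern not found
R3: 2 valid matches — {0↦3, 1↦1}, {0↦3, 1↦4}

Answer: [R3]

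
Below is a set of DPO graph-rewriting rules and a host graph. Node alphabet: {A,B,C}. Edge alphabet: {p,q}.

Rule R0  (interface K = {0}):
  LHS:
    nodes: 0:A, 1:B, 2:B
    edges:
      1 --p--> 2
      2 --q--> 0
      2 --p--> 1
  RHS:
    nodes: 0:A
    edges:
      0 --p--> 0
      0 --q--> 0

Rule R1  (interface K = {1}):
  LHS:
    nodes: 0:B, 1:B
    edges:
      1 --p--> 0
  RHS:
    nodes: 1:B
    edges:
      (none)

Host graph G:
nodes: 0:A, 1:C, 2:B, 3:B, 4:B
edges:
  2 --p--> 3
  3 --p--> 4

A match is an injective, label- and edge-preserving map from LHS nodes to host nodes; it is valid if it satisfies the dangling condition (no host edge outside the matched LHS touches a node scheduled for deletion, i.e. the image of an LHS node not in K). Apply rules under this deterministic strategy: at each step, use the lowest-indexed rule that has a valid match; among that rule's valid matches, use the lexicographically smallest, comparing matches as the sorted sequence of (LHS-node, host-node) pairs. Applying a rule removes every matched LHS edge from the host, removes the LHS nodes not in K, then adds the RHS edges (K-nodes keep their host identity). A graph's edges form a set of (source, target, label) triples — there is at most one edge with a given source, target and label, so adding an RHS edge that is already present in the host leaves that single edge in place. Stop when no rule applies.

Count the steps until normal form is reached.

start.  V:5 E:2  edges: 2-p->3 3-p->4
1. fire R1 via {0↦4, 1↦3}  →  V:4 E:1  edges: 2-p->3
2. fire R1 via {0↦3, 1↦2}  →  V:3 E:0  edges: ∅
final graph: no rule applies after step 2

Answer: 2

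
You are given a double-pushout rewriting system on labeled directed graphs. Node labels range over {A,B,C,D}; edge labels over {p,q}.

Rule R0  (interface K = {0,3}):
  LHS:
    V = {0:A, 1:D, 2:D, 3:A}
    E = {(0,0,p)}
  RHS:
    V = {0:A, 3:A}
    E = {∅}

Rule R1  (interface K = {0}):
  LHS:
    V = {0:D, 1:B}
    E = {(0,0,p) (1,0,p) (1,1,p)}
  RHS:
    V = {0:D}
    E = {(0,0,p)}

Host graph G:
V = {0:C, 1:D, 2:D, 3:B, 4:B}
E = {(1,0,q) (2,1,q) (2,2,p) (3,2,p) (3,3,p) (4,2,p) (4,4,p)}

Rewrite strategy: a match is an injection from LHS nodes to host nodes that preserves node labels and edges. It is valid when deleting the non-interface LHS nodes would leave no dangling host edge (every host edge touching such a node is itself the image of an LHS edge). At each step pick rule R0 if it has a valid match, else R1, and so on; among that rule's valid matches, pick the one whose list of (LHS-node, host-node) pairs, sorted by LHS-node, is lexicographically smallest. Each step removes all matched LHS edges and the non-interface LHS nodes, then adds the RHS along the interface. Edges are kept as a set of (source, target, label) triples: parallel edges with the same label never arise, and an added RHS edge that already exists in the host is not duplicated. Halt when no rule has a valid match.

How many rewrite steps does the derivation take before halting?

Answer: 2

Derivation:
[0] host  ⇒  5 nodes, 7 edges  {1-q->0 2-q->1 2-p->2 3-p->2 3-p->3 4-p->2 4-p->4}
[1] R1 @ {0↦2, 1↦3}  ⇒  4 nodes, 5 edges  {1-q->0 2-q->1 2-p->2 4-p->2 4-p->4}
[2] R1 @ {0↦2, 1↦4}  ⇒  3 nodes, 3 edges  {1-q->0 2-q->1 2-p->2}
normal form: no rule applies after step 2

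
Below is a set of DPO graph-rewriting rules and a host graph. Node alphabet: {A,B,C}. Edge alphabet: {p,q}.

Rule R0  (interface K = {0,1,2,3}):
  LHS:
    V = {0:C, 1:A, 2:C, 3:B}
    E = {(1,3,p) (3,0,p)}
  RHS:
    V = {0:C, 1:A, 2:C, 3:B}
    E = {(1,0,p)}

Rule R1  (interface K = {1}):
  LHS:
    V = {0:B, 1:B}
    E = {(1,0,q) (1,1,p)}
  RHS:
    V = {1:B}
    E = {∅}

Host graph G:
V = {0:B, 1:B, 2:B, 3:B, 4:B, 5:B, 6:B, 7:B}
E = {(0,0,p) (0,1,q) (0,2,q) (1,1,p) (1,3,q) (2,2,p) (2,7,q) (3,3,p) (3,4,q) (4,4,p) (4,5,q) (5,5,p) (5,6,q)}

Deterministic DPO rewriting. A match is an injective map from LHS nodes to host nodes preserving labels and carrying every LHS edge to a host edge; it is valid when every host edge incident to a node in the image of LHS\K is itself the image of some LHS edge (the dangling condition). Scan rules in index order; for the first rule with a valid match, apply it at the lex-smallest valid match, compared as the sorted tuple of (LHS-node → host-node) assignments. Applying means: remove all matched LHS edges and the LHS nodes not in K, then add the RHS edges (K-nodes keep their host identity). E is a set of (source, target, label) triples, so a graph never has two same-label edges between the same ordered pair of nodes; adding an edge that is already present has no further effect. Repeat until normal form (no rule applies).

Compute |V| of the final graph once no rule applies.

start.  V:8 E:13  edges: 0-p->0 0-q->1 0-q->2 1-p->1 1-q->3 2-p->2 2-q->7 3-p->3 3-q->4 4-p->4 4-q->5 5-p->5 5-q->6
1. fire R1 via {0↦6, 1↦5}  →  V:7 E:11  edges: 0-p->0 0-q->1 0-q->2 1-p->1 1-q->3 2-p->2 2-q->7 3-p->3 3-q->4 4-p->4 4-q->5
2. fire R1 via {0↦5, 1↦4}  →  V:6 E:9  edges: 0-p->0 0-q->1 0-q->2 1-p->1 1-q->3 2-p->2 2-q->7 3-p->3 3-q->4
3. fire R1 via {0↦4, 1↦3}  →  V:5 E:7  edges: 0-p->0 0-q->1 0-q->2 1-p->1 1-q->3 2-p->2 2-q->7
4. fire R1 via {0↦3, 1↦1}  →  V:4 E:5  edges: 0-p->0 0-q->1 0-q->2 2-p->2 2-q->7
5. fire R1 via {0↦1, 1↦0}  →  V:3 E:3  edges: 0-q->2 2-p->2 2-q->7
6. fire R1 via {0↦7, 1↦2}  →  V:2 E:1  edges: 0-q->2
normal form: no rule applies after step 6
NF nodes: {0:B, 2:B}

Answer: 2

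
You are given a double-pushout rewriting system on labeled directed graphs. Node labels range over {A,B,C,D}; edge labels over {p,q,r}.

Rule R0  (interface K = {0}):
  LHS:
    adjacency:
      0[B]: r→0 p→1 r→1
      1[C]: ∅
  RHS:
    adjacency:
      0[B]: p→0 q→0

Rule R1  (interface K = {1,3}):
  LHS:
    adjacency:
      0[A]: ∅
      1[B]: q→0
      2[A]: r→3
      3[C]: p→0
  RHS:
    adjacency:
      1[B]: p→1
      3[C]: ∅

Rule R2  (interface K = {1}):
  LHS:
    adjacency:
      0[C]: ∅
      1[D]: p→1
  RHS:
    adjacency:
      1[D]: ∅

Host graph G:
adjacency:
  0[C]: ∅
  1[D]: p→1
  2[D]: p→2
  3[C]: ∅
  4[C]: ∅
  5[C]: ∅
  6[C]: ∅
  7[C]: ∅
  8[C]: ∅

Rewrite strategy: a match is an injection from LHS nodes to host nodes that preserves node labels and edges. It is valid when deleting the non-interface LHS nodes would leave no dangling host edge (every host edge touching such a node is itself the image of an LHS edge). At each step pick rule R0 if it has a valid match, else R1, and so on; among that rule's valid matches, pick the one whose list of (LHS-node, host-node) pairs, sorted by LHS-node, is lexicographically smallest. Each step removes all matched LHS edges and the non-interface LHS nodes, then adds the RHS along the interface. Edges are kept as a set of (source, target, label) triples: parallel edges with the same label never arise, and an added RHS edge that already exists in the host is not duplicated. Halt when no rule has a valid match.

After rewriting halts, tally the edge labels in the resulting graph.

Answer: (no edges)

Steps:
[0] host  ⇒  9 nodes, 2 edges  {1-p->1 2-p->2}
[1] R2 @ {0↦0, 1↦1}  ⇒  8 nodes, 1 edges  {2-p->2}
[2] R2 @ {0↦3, 1↦2}  ⇒  7 nodes, 0 edges  {∅}
normal form: no rule applies after step 2
NF edges: []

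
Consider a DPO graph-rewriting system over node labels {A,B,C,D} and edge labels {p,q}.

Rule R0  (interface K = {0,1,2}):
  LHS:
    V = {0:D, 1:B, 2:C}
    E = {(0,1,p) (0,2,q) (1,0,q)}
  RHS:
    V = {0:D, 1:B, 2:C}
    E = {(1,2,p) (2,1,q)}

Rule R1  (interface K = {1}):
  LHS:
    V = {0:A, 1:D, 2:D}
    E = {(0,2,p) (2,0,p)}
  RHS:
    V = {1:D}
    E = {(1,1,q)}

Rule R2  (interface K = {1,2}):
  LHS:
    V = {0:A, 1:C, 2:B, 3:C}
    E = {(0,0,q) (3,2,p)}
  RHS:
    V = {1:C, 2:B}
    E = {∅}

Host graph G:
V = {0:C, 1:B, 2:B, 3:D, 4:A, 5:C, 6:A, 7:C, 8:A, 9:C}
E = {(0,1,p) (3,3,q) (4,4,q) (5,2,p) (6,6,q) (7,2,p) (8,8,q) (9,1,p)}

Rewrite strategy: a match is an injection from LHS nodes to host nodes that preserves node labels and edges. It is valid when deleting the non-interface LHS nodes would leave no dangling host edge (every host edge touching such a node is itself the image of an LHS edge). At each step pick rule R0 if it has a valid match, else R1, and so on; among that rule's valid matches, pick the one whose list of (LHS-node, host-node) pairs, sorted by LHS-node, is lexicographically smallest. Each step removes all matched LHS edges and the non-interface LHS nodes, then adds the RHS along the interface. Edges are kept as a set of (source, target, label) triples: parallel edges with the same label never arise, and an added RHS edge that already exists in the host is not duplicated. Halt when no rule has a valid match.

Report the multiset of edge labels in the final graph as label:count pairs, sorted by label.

start.  V:10 E:8  edges: 0-p->1 3-q->3 4-q->4 5-p->2 6-q->6 7-p->2 8-q->8 9-p->1
1. fire R2 via {0↦4, 1↦0, 2↦1, 3↦9}  →  V:8 E:6  edges: 0-p->1 3-q->3 5-p->2 6-q->6 7-p->2 8-q->8
2. fire R2 via {0↦6, 1↦0, 2↦2, 3↦5}  →  V:6 E:4  edges: 0-p->1 3-q->3 7-p->2 8-q->8
3. fire R2 via {0↦8, 1↦0, 2↦2, 3↦7}  →  V:4 E:2  edges: 0-p->1 3-q->3
normal form: no rule applies after step 3
NF edges: [(0, 1, 'p'), (3, 3, 'q')]

Answer: p:1 q:1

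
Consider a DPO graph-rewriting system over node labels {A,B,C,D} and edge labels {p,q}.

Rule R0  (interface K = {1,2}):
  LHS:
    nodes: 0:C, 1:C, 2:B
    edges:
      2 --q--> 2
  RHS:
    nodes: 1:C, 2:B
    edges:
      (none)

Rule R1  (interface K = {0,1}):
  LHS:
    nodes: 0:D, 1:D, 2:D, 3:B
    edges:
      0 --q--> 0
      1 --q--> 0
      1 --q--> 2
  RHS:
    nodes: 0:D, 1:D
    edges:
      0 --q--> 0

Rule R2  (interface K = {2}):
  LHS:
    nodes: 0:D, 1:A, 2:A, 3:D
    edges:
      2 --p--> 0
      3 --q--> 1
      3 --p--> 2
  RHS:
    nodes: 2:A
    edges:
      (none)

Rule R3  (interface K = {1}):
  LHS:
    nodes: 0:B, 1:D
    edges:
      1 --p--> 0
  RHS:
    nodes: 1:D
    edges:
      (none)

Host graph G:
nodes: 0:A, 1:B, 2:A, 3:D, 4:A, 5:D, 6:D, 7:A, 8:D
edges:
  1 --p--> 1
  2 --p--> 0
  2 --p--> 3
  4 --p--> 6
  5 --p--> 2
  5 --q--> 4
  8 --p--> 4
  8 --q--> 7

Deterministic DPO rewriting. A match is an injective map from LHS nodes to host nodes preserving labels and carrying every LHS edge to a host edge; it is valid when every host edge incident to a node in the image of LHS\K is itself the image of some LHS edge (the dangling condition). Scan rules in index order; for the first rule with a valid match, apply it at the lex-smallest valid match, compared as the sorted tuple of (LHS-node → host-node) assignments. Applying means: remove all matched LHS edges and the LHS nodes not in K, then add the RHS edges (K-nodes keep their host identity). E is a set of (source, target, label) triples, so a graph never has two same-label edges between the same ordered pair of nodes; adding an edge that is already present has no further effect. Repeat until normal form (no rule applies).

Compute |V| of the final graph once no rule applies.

start.  V:9 E:8  edges: 1-p->1 2-p->0 2-p->3 4-p->6 5-p->2 5-q->4 8-p->4 8-q->7
1. fire R2 via {0↦6, 1↦7, 2↦4, 3↦8}  →  V:6 E:5  edges: 1-p->1 2-p->0 2-p->3 5-p->2 5-q->4
2. fire R2 via {0↦3, 1↦4, 2↦2, 3↦5}  →  V:3 E:2  edges: 1-p->1 2-p->0
normal form: no rule applies after step 2
NF nodes: {0:A, 1:B, 2:A}

Answer: 3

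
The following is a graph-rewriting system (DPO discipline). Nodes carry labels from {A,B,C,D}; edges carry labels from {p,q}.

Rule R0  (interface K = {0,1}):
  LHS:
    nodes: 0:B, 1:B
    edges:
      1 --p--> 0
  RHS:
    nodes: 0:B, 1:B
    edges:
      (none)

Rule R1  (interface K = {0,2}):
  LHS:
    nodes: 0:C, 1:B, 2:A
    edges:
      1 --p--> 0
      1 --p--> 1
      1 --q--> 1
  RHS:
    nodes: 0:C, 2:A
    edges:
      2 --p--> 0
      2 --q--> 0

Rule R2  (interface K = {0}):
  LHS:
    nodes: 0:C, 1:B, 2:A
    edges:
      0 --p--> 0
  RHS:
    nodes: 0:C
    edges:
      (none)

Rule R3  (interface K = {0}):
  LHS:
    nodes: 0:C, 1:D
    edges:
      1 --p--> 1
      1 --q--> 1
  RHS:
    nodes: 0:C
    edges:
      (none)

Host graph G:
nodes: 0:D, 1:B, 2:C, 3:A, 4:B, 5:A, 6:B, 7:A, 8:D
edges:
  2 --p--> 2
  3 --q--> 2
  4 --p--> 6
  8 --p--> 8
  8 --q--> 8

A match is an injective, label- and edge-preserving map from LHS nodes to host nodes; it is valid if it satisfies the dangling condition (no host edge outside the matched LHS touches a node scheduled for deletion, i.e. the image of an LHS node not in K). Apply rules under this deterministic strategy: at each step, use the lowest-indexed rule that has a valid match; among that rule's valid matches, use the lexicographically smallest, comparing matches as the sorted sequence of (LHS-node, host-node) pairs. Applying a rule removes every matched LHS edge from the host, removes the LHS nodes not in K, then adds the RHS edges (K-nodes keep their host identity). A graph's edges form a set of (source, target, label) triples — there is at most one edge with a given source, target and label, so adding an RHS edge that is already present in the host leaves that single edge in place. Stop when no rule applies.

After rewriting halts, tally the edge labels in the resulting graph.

start.  V:9 E:5  edges: 2-p->2 3-q->2 4-p->6 8-p->8 8-q->8
1. fire R0 via {0↦6, 1↦4}  →  V:9 E:4  edges: 2-p->2 3-q->2 8-p->8 8-q->8
2. fire R2 via {0↦2, 1↦1, 2↦5}  →  V:7 E:3  edges: 3-q->2 8-p->8 8-q->8
3. fire R3 via {0↦2, 1↦8}  →  V:6 E:1  edges: 3-q->2
halt: no rule applies after step 3
NF edges: [(3, 2, 'q')]

Answer: q:1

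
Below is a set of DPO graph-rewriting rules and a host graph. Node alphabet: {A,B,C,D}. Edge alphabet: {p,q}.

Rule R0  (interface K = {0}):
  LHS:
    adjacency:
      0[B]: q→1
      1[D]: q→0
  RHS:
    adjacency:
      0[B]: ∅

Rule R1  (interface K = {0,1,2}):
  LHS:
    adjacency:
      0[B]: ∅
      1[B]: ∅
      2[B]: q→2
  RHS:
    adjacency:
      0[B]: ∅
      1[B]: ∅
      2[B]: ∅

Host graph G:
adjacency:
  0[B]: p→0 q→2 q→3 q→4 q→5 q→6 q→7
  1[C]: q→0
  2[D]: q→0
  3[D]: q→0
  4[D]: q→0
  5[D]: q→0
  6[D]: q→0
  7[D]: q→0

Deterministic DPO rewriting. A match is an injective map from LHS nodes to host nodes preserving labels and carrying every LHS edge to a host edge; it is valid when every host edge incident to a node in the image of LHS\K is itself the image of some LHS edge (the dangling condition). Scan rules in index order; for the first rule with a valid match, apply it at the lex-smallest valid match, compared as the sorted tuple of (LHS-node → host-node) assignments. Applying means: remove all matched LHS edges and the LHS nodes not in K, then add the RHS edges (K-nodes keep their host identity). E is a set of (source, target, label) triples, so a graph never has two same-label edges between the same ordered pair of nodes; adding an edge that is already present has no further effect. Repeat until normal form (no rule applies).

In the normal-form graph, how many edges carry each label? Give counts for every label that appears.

Answer: p:1 q:1

Steps:
start.  V:8 E:14  edges: 0-p->0 0-q->2 0-q->3 0-q->4 0-q->5 0-q->6 0-q->7 1-q->0 2-q->0 3-q->0 4-q->0 5-q->0 6-q->0 7-q->0
1. fire R0 via {0↦0, 1↦2}  →  V:7 E:12  edges: 0-p->0 0-q->3 0-q->4 0-q->5 0-q->6 0-q->7 1-q->0 3-q->0 4-q->0 5-q->0 6-q->0 7-q->0
2. fire R0 via {0↦0, 1↦3}  →  V:6 E:10  edges: 0-p->0 0-q->4 0-q->5 0-q->6 0-q->7 1-q->0 4-q->0 5-q->0 6-q->0 7-q->0
3. fire R0 via {0↦0, 1↦4}  →  V:5 E:8  edges: 0-p->0 0-q->5 0-q->6 0-q->7 1-q->0 5-q->0 6-q->0 7-q->0
4. fire R0 via {0↦0, 1↦5}  →  V:4 E:6  edges: 0-p->0 0-q->6 0-q->7 1-q->0 6-q->0 7-q->0
5. fire R0 via {0↦0, 1↦6}  →  V:3 E:4  edges: 0-p->0 0-q->7 1-q->0 7-q->0
6. fire R0 via {0↦0, 1↦7}  →  V:2 E:2  edges: 0-p->0 1-q->0
final graph: no rule applies after step 6
NF edges: [(0, 0, 'p'), (1, 0, 'q')]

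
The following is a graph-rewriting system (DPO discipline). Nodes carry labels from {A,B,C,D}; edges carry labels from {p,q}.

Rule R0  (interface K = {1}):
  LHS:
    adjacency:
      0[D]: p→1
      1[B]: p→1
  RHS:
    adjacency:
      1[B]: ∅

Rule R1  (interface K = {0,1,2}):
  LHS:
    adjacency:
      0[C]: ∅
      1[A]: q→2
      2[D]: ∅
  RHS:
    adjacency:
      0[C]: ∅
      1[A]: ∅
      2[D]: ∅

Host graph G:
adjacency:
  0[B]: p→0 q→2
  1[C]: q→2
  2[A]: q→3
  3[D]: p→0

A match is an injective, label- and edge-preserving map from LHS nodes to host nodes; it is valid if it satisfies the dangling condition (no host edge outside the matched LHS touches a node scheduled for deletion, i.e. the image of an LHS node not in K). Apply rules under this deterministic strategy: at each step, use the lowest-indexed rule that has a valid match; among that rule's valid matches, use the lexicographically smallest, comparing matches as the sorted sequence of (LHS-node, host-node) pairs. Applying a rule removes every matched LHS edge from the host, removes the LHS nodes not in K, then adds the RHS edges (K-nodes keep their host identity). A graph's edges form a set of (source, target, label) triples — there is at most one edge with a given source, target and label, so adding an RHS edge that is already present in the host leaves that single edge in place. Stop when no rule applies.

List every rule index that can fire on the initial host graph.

R0: no valid match — 1 raw match, all fail dangling condition
R1: 1 valid match — {0↦1, 1↦2, 2↦3}

Answer: [R1]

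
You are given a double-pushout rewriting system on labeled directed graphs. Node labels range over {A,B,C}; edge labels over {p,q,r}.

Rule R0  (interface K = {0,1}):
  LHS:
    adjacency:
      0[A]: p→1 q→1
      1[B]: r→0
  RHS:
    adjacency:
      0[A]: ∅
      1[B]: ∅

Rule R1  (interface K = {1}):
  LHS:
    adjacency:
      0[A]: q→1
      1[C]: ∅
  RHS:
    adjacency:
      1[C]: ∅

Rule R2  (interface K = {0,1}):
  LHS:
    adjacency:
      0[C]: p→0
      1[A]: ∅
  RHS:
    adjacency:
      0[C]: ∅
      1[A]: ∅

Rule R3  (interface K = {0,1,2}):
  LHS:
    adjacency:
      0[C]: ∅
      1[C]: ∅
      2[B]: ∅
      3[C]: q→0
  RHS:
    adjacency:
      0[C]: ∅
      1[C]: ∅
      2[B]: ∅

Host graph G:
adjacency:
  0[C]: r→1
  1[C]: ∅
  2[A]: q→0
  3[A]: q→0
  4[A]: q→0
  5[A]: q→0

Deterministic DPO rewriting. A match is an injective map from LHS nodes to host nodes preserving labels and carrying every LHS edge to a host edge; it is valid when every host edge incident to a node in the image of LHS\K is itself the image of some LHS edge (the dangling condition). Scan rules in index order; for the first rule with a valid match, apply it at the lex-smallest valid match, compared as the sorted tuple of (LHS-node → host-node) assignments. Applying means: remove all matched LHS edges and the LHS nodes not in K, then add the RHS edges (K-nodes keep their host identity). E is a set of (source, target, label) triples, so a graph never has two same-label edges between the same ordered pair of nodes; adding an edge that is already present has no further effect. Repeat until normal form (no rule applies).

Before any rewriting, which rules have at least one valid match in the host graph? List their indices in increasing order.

R0: no valid match — LHS pattern not found
R1: 4 valid matches — {0↦2, 1↦0}, {0↦3, 1↦0}, {0↦4, 1↦0} (+1 more)
R2: no valid match — LHS pattern not found
R3: no valid match — LHS pattern not found

Answer: [R1]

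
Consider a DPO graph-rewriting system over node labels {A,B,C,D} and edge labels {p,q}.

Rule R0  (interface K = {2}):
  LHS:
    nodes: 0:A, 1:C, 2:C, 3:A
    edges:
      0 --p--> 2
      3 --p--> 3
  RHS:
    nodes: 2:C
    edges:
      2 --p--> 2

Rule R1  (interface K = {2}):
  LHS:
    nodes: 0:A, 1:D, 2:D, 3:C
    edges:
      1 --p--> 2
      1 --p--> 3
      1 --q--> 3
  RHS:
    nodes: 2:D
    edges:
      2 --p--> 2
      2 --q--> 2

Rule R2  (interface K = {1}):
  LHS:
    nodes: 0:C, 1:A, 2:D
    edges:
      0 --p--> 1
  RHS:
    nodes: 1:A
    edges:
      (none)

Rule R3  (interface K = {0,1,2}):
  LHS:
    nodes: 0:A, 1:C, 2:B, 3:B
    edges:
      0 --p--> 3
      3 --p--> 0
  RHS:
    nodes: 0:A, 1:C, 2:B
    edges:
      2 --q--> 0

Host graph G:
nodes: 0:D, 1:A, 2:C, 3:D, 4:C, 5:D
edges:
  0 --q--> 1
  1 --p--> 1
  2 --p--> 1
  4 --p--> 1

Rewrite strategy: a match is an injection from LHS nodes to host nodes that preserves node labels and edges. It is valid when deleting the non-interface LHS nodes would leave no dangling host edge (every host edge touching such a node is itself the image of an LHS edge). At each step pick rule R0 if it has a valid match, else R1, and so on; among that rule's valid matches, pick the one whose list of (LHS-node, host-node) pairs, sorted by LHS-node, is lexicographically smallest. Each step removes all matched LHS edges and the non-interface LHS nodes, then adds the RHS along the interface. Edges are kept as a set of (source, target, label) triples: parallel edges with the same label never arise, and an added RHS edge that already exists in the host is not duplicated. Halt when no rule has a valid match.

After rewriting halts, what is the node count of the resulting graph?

Answer: 2

Rewrite trace:
start.  V:6 E:4  edges: 0-q->1 1-p->1 2-p->1 4-p->1
1. fire R2 via {0↦2, 1↦1, 2↦3}  →  V:4 E:3  edges: 0-q->1 1-p->1 4-p->1
2. fire R2 via {0↦4, 1↦1, 2↦5}  →  V:2 E:2  edges: 0-q->1 1-p->1
normal form: no rule applies after step 2
NF nodes: {0:D, 1:A}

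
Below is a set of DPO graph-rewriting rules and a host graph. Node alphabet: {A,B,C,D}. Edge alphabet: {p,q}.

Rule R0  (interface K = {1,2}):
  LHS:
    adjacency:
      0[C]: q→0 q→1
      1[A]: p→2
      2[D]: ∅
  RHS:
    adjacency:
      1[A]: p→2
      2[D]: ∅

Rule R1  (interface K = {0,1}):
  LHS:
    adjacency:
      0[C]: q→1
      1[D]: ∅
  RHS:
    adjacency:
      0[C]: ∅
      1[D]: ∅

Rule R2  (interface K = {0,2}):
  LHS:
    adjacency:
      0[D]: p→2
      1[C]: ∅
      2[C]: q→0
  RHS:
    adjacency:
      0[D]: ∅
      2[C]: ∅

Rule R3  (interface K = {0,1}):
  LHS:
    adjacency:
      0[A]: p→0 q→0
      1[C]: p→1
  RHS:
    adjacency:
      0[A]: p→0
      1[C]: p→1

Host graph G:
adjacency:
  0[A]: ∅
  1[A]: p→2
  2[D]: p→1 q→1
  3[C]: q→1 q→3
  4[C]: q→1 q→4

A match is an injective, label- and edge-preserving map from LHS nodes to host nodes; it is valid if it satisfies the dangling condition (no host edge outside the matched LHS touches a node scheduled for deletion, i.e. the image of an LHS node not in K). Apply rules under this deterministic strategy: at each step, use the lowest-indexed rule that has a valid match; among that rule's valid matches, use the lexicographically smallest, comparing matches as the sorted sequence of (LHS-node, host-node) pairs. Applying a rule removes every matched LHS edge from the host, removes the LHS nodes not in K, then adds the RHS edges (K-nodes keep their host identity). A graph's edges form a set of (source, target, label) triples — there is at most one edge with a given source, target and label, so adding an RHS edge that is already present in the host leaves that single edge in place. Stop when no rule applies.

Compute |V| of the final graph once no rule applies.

[0] host  ⇒  5 nodes, 7 edges  {1-p->2 2-p->1 2-q->1 3-q->1 3-q->3 4-q->1 4-q->4}
[1] R0 @ {0↦3, 1↦1, 2↦2}  ⇒  4 nodes, 5 edges  {1-p->2 2-p->1 2-q->1 4-q->1 4-q->4}
[2] R0 @ {0↦4, 1↦1, 2↦2}  ⇒  3 nodes, 3 edges  {1-p->2 2-p->1 2-q->1}
normal form: no rule applies after step 2
NF nodes: {0:A, 1:A, 2:D}

Answer: 3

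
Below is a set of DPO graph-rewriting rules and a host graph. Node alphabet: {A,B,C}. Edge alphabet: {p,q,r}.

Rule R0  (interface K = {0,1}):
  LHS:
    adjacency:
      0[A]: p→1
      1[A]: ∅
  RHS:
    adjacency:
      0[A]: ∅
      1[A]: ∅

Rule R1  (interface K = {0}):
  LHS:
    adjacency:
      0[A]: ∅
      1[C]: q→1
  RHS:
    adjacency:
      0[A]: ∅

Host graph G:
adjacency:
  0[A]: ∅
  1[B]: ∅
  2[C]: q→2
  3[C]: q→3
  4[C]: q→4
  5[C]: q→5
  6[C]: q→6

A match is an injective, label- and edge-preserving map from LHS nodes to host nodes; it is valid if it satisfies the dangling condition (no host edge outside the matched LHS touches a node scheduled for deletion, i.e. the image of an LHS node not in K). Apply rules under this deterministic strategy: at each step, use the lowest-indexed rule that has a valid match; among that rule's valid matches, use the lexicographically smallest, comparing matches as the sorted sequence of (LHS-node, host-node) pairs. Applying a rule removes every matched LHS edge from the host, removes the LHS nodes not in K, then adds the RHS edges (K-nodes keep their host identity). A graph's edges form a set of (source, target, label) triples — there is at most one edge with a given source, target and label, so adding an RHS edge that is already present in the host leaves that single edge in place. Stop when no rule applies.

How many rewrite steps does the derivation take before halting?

Answer: 5

Steps:
start.  V:7 E:5  edges: 2-q->2 3-q->3 4-q->4 5-q->5 6-q->6
1. fire R1 via {0↦0, 1↦2}  →  V:6 E:4  edges: 3-q->3 4-q->4 5-q->5 6-q->6
2. fire R1 via {0↦0, 1↦3}  →  V:5 E:3  edges: 4-q->4 5-q->5 6-q->6
3. fire R1 via {0↦0, 1↦4}  →  V:4 E:2  edges: 5-q->5 6-q->6
4. fire R1 via {0↦0, 1↦5}  →  V:3 E:1  edges: 6-q->6
5. fire R1 via {0↦0, 1↦6}  →  V:2 E:0  edges: ∅
halt: no rule applies after step 5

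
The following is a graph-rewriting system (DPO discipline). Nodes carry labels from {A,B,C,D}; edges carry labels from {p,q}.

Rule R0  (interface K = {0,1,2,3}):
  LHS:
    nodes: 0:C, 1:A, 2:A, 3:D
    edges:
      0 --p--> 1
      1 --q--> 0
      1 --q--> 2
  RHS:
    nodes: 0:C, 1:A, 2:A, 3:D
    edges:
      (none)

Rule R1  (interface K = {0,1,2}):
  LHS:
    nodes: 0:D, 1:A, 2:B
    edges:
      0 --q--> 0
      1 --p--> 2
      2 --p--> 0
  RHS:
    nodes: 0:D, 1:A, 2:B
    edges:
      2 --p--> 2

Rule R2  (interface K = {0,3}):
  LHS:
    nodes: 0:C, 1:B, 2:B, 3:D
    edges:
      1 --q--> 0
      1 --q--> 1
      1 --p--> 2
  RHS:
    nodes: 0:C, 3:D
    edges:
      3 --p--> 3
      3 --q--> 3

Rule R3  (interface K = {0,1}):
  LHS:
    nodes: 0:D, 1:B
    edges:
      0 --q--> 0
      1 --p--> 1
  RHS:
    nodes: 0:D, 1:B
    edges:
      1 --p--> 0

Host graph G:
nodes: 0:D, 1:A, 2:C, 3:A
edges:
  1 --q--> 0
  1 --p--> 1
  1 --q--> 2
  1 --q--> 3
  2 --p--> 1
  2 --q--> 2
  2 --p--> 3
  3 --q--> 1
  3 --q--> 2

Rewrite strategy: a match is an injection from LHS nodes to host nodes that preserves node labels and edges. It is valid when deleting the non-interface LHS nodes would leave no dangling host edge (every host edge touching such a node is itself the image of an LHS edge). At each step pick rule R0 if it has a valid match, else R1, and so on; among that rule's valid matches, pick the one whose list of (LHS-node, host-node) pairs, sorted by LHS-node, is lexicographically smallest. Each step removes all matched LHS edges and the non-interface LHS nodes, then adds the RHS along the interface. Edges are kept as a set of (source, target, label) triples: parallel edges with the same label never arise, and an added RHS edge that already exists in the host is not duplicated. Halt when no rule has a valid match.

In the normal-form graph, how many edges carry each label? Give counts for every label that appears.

[0] host  ⇒  4 nodes, 9 edges  {1-q->0 1-p->1 1-q->2 1-q->3 2-p->1 2-q->2 2-p->3 3-q->1 3-q->2}
[1] R0 @ {0↦2, 1↦1, 2↦3, 3↦0}  ⇒  4 nodes, 6 edges  {1-q->0 1-p->1 2-q->2 2-p->3 3-q->1 3-q->2}
[2] R0 @ {0↦2, 1↦3, 2↦1, 3↦0}  ⇒  4 nodes, 3 edges  {1-q->0 1-p->1 2-q->2}
normal form: no rule applies after step 2
NF edges: [(1, 0, 'q'), (1, 1, 'p'), (2, 2, 'q')]

Answer: p:1 q:2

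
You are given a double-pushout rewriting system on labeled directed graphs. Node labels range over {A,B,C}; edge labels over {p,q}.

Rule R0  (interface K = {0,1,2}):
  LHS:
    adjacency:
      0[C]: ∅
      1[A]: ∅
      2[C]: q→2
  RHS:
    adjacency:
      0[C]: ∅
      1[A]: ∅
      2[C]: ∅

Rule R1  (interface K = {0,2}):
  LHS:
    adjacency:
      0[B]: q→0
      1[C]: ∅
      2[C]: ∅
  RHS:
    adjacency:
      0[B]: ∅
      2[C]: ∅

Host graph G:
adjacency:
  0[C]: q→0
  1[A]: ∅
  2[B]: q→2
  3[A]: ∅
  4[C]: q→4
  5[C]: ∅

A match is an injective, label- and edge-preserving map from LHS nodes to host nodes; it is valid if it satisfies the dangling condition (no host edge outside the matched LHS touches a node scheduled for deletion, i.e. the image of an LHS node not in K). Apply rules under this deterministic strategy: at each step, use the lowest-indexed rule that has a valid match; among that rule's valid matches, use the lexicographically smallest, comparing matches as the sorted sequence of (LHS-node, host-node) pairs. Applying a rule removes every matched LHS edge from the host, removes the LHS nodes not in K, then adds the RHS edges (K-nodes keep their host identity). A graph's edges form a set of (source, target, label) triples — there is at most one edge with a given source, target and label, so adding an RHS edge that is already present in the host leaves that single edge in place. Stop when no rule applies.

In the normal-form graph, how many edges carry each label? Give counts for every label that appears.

Answer: (no edges)

Rewrite trace:
start.  V:6 E:3  edges: 0-q->0 2-q->2 4-q->4
1. fire R0 via {0↦0, 1↦1, 2↦4}  →  V:6 E:2  edges: 0-q->0 2-q->2
2. fire R0 via {0↦4, 1↦1, 2↦0}  →  V:6 E:1  edges: 2-q->2
3. fire R1 via {0↦2, 1↦0, 2↦4}  →  V:5 E:0  edges: ∅
normal form: no rule applies after step 3
NF edges: []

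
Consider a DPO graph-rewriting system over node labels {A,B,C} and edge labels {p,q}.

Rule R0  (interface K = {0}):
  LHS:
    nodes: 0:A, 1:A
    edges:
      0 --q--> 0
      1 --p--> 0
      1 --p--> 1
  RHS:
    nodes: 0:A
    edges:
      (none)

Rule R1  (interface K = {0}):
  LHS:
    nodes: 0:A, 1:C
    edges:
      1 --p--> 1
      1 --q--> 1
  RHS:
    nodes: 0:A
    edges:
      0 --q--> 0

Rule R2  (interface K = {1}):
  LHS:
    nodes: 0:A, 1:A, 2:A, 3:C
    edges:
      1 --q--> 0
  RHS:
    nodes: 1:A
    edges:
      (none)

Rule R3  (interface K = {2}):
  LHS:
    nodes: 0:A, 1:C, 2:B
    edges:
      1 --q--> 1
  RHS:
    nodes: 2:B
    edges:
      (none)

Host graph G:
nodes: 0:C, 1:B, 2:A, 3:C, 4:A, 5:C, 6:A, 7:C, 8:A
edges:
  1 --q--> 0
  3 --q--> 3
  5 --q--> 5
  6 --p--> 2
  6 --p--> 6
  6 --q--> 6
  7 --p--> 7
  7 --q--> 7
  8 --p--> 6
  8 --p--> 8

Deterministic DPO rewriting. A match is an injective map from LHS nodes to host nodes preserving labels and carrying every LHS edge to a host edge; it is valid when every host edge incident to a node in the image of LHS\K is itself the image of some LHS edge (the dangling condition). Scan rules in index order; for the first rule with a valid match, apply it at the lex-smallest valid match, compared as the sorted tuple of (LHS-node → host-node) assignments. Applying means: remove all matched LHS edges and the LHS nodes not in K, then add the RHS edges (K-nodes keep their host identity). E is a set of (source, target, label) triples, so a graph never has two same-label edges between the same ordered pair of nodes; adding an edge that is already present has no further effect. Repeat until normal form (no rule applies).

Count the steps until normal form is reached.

[0] host  ⇒  9 nodes, 10 edges  {1-q->0 3-q->3 5-q->5 6-p->2 6-p->6 6-q->6 7-p->7 7-q->7 8-p->6 8-p->8}
[1] R0 @ {0↦6, 1↦8}  ⇒  8 nodes, 7 edges  {1-q->0 3-q->3 5-q->5 6-p->2 6-p->6 7-p->7 7-q->7}
[2] R1 @ {0↦2, 1↦7}  ⇒  7 nodes, 6 edges  {1-q->0 2-q->2 3-q->3 5-q->5 6-p->2 6-p->6}
[3] R0 @ {0↦2, 1↦6}  ⇒  6 nodes, 3 edges  {1-q->0 3-q->3 5-q->5}
[4] R3 @ {0↦2, 1↦3, 2↦1}  ⇒  4 nodes, 2 edges  {1-q->0 5-q->5}
[5] R3 @ {0↦4, 1↦5, 2↦1}  ⇒  2 nodes, 1 edges  {1-q->0}
normal form: no rule applies after step 5

Answer: 5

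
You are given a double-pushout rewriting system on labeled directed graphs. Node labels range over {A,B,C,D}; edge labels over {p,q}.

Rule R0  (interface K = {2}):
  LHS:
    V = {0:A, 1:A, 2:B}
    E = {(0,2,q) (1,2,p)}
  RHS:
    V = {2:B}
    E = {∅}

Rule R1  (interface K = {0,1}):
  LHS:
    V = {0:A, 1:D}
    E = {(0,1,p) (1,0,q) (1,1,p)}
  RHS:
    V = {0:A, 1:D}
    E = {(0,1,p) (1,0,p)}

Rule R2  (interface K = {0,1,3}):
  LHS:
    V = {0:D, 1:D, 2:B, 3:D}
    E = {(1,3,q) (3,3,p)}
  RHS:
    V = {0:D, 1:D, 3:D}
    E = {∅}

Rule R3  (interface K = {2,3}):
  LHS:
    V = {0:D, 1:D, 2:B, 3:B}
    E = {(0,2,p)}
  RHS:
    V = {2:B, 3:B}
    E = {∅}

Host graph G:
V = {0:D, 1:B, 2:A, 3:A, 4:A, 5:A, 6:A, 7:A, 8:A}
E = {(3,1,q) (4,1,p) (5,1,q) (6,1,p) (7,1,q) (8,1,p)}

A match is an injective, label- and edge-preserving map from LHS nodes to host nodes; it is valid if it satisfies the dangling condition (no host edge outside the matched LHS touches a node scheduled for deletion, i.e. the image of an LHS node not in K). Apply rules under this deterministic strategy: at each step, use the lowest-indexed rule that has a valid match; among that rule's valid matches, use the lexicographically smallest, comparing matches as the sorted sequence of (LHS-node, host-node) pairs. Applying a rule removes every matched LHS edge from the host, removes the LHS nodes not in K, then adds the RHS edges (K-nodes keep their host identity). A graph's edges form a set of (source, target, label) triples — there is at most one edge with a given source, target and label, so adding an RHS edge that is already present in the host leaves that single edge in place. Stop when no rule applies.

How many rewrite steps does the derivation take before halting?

Answer: 3

Steps:
start.  V:9 E:6  edges: 3-q->1 4-p->1 5-q->1 6-p->1 7-q->1 8-p->1
1. fire R0 via {0↦3, 1↦4, 2↦1}  →  V:7 E:4  edges: 5-q->1 6-p->1 7-q->1 8-p->1
2. fire R0 via {0↦5, 1↦6, 2↦1}  →  V:5 E:2  edges: 7-q->1 8-p->1
3. fire R0 via {0↦7, 1↦8, 2↦1}  →  V:3 E:0  edges: ∅
normal form: no rule applies after step 3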